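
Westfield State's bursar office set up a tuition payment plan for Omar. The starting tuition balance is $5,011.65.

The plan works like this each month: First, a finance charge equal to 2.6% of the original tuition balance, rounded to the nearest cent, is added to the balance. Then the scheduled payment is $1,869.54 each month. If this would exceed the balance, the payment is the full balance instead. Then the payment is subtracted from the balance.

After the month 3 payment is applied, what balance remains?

Month 1: $5,011.65 +$130.30 interest = $5,141.95; pay $1,869.54 → $3,272.41
Month 2: $3,272.41 +$130.30 interest = $3,402.71; pay $1,869.54 → $1,533.17
Month 3: $1,533.17 +$130.30 interest = $1,663.47; pay $1,663.47 → $0.00

$0.00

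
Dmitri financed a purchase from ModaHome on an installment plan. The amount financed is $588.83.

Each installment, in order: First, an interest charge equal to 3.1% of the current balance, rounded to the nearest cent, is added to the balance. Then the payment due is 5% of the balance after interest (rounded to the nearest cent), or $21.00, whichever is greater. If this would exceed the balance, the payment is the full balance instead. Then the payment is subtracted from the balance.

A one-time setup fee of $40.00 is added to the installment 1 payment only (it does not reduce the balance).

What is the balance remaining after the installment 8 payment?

$498.70

Installment 1: opening $588.83; interest $18.25 → $607.08; payment $30.35 (+ $40.00 fee); balance $576.73
Installment 2: opening $576.73; interest $17.88 → $594.61; payment $29.73; balance $564.88
Installment 3: opening $564.88; interest $17.51 → $582.39; payment $29.12; balance $553.27
Installment 4: opening $553.27; interest $17.15 → $570.42; payment $28.52; balance $541.90
Installment 5: opening $541.90; interest $16.80 → $558.70; payment $27.94; balance $530.76
Installment 6: opening $530.76; interest $16.45 → $547.21; payment $27.36; balance $519.85
Installment 7: opening $519.85; interest $16.12 → $535.97; payment $26.80; balance $509.17
Installment 8: opening $509.17; interest $15.78 → $524.95; payment $26.25; balance $498.70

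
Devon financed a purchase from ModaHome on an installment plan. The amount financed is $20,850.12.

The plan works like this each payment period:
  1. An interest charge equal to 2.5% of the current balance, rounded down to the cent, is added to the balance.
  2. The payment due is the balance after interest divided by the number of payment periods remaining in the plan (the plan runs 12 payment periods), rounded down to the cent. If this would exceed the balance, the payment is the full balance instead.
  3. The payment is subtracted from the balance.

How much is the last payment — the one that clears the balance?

# | Opening | Interest | Payment | End bal
1 | $20,850.12 | $521.25 | $1,780.94 | $19,590.43
2 | $19,590.43 | $489.76 | $1,825.47 | $18,254.72
3 | $18,254.72 | $456.36 | $1,871.10 | $16,839.98
4 | $16,839.98 | $420.99 | $1,917.88 | $15,343.09
5 | $15,343.09 | $383.57 | $1,965.83 | $13,760.83
6 | $13,760.83 | $344.02 | $2,014.97 | $12,089.88
7 | $12,089.88 | $302.24 | $2,065.35 | $10,326.77
8 | $10,326.77 | $258.16 | $2,116.98 | $8,467.95
9 | $8,467.95 | $211.69 | $2,169.91 | $6,509.73
10 | $6,509.73 | $162.74 | $2,224.15 | $4,448.32
11 | $4,448.32 | $111.20 | $2,279.76 | $2,279.76
12 | $2,279.76 | $56.99 | $2,336.75 | $0.00

$2,336.75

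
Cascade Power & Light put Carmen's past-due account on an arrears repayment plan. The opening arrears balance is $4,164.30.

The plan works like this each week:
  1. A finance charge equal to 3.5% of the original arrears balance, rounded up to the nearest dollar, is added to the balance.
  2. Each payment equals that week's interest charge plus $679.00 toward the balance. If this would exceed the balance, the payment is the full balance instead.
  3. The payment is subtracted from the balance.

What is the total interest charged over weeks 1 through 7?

$1,022.00

Week 1: $4,164.30 +$146.00 interest = $4,310.30; pay $825.00 → $3,485.30
Week 2: $3,485.30 +$146.00 interest = $3,631.30; pay $825.00 → $2,806.30
Week 3: $2,806.30 +$146.00 interest = $2,952.30; pay $825.00 → $2,127.30
Week 4: $2,127.30 +$146.00 interest = $2,273.30; pay $825.00 → $1,448.30
Week 5: $1,448.30 +$146.00 interest = $1,594.30; pay $825.00 → $769.30
Week 6: $769.30 +$146.00 interest = $915.30; pay $825.00 → $90.30
Week 7: $90.30 +$146.00 interest = $236.30; pay $236.30 → $0.00
Total interest: $146.00 + $146.00 + $146.00 + $146.00 + $146.00 + $146.00 + $146.00 = $1,022.00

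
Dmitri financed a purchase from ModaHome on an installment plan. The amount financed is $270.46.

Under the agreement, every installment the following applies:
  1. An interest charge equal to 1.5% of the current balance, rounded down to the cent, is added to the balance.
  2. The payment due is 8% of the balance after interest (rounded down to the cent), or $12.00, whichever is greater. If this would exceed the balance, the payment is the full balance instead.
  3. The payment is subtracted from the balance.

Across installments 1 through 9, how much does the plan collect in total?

$152.60

# | Opening | Interest | Payment | End bal
1 | $270.46 | $4.05 | $21.96 | $252.55
2 | $252.55 | $3.78 | $20.50 | $235.83
3 | $235.83 | $3.53 | $19.14 | $220.22
4 | $220.22 | $3.30 | $17.88 | $205.64
5 | $205.64 | $3.08 | $16.69 | $192.03
6 | $192.03 | $2.88 | $15.59 | $179.32
7 | $179.32 | $2.68 | $14.56 | $167.44
8 | $167.44 | $2.51 | $13.59 | $156.36
9 | $156.36 | $2.34 | $12.69 | $146.01
Total paid: $152.60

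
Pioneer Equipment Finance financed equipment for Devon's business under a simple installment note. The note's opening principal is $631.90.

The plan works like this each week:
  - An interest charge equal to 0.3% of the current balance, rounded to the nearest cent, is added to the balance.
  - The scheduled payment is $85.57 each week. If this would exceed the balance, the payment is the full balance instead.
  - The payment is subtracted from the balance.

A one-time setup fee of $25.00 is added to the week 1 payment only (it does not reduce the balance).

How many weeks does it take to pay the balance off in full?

8

Week 1: opening $631.90; interest $1.90 → $633.80; payment $85.57 (+ $25.00 fee); balance $548.23
Week 2: opening $548.23; interest $1.64 → $549.87; payment $85.57; balance $464.30
Week 3: opening $464.30; interest $1.39 → $465.69; payment $85.57; balance $380.12
Week 4: opening $380.12; interest $1.14 → $381.26; payment $85.57; balance $295.69
Week 5: opening $295.69; interest $0.89 → $296.58; payment $85.57; balance $211.01
Week 6: opening $211.01; interest $0.63 → $211.64; payment $85.57; balance $126.07
Week 7: opening $126.07; interest $0.38 → $126.45; payment $85.57; balance $40.88
Week 8: opening $40.88; interest $0.12 → $41.00; payment $41.00; balance $0.00
Balance reaches $0.00 in week 8.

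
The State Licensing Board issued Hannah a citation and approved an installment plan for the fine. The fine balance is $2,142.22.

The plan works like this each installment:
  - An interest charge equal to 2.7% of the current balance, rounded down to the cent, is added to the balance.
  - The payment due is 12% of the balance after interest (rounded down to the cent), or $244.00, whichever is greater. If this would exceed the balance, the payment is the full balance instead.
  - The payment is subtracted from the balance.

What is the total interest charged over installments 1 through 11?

Installment 1: opening $2,142.22; interest $57.83 → $2,200.05; payment $264.00; balance $1,936.05
Installment 2: opening $1,936.05; interest $52.27 → $1,988.32; payment $244.00; balance $1,744.32
Installment 3: opening $1,744.32; interest $47.09 → $1,791.41; payment $244.00; balance $1,547.41
Installment 4: opening $1,547.41; interest $41.78 → $1,589.19; payment $244.00; balance $1,345.19
Installment 5: opening $1,345.19; interest $36.32 → $1,381.51; payment $244.00; balance $1,137.51
Installment 6: opening $1,137.51; interest $30.71 → $1,168.22; payment $244.00; balance $924.22
Installment 7: opening $924.22; interest $24.95 → $949.17; payment $244.00; balance $705.17
Installment 8: opening $705.17; interest $19.03 → $724.20; payment $244.00; balance $480.20
Installment 9: opening $480.20; interest $12.96 → $493.16; payment $244.00; balance $249.16
Installment 10: opening $249.16; interest $6.72 → $255.88; payment $244.00; balance $11.88
Installment 11: opening $11.88; interest $0.32 → $12.20; payment $12.20; balance $0.00
Total interest: $57.83 + $52.27 + $47.09 + $41.78 + $36.32 + $30.71 + $24.95 + $19.03 + $12.96 + $6.72 + $0.32 = $329.98

$329.98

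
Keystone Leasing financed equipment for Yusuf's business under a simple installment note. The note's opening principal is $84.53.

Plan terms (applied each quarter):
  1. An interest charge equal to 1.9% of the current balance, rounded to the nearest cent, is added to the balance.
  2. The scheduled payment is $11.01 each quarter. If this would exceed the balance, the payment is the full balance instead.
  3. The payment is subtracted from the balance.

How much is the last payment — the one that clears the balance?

$4.19

Quarter 1: $84.53 +$1.61 interest = $86.14; pay $11.01 → $75.13
Quarter 2: $75.13 +$1.43 interest = $76.56; pay $11.01 → $65.55
Quarter 3: $65.55 +$1.25 interest = $66.80; pay $11.01 → $55.79
Quarter 4: $55.79 +$1.06 interest = $56.85; pay $11.01 → $45.84
Quarter 5: $45.84 +$0.87 interest = $46.71; pay $11.01 → $35.70
Quarter 6: $35.70 +$0.68 interest = $36.38; pay $11.01 → $25.37
Quarter 7: $25.37 +$0.48 interest = $25.85; pay $11.01 → $14.84
Quarter 8: $14.84 +$0.28 interest = $15.12; pay $11.01 → $4.11
Quarter 9: $4.11 +$0.08 interest = $4.19; pay $4.19 → $0.00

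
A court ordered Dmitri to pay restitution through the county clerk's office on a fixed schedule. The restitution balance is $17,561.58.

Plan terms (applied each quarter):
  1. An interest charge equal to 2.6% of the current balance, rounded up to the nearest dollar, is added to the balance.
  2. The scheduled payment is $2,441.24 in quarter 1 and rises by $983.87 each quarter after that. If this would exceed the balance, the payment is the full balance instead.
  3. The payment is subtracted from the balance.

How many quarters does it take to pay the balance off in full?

Quarter 1: $17,561.58 +$457.00 interest = $18,018.58; pay $2,441.24 → $15,577.34
Quarter 2: $15,577.34 +$406.00 interest = $15,983.34; pay $3,425.11 → $12,558.23
Quarter 3: $12,558.23 +$327.00 interest = $12,885.23; pay $4,408.98 → $8,476.25
Quarter 4: $8,476.25 +$221.00 interest = $8,697.25; pay $5,392.85 → $3,304.40
Quarter 5: $3,304.40 +$86.00 interest = $3,390.40; pay $3,390.40 → $0.00
Balance reaches $0.00 in quarter 5.

5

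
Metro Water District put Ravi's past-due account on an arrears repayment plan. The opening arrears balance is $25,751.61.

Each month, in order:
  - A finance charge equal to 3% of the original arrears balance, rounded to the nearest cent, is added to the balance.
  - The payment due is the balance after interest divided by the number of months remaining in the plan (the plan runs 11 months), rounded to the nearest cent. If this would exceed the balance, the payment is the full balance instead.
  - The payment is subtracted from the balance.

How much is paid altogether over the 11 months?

# | Opening | Interest | Payment | End bal
1 | $25,751.61 | $772.55 | $2,411.29 | $24,112.87
2 | $24,112.87 | $772.55 | $2,488.54 | $22,396.88
3 | $22,396.88 | $772.55 | $2,574.38 | $20,595.05
4 | $20,595.05 | $772.55 | $2,670.95 | $18,696.65
5 | $18,696.65 | $772.55 | $2,781.31 | $16,687.89
6 | $16,687.89 | $772.55 | $2,910.07 | $14,550.37
7 | $14,550.37 | $772.55 | $3,064.58 | $12,258.34
8 | $12,258.34 | $772.55 | $3,257.72 | $9,773.17
9 | $9,773.17 | $772.55 | $3,515.24 | $7,030.48
10 | $7,030.48 | $772.55 | $3,901.52 | $3,901.51
11 | $3,901.51 | $772.55 | $4,674.06 | $0.00
Total paid: $34,249.66

$34,249.66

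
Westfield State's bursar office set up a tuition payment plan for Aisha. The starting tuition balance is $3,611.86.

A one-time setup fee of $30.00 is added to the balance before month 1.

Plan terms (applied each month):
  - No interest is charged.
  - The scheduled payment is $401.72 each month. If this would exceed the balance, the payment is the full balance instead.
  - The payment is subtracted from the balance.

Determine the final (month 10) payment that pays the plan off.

Month 1: $3,641.86 − $401.72 → $3,240.14
Month 2: $3,240.14 − $401.72 → $2,838.42
Month 3: $2,838.42 − $401.72 → $2,436.70
Month 4: $2,436.70 − $401.72 → $2,034.98
Month 5: $2,034.98 − $401.72 → $1,633.26
Month 6: $1,633.26 − $401.72 → $1,231.54
Month 7: $1,231.54 − $401.72 → $829.82
Month 8: $829.82 − $401.72 → $428.10
Month 9: $428.10 − $401.72 → $26.38
Month 10: $26.38 − $26.38 → $0.00

$26.38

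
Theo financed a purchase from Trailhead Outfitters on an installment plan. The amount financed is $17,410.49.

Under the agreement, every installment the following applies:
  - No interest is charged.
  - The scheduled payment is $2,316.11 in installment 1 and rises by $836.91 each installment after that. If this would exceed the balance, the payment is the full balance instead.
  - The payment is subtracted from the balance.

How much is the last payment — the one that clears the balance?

# | Opening | Payment | End bal
1 | $17,410.49 | $2,316.11 | $15,094.38
2 | $15,094.38 | $3,153.02 | $11,941.36
3 | $11,941.36 | $3,989.93 | $7,951.43
4 | $7,951.43 | $4,826.84 | $3,124.59
5 | $3,124.59 | $3,124.59 | $0.00

$3,124.59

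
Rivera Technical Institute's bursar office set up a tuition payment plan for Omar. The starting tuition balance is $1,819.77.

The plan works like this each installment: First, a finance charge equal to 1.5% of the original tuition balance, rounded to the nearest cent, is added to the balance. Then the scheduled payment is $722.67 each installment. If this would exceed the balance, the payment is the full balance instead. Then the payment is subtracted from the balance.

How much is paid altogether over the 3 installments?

Installment 1: opening $1,819.77; interest $27.30 → $1,847.07; payment $722.67; balance $1,124.40
Installment 2: opening $1,124.40; interest $27.30 → $1,151.70; payment $722.67; balance $429.03
Installment 3: opening $429.03; interest $27.30 → $456.33; payment $456.33; balance $0.00
Total paid: $1,901.67

$1,901.67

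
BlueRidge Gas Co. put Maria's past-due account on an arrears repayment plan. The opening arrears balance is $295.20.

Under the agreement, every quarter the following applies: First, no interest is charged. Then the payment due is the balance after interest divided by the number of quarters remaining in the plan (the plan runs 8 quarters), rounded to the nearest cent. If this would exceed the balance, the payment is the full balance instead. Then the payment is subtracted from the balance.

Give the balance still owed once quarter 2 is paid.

Quarter 1: opening $295.20; payment $36.90; balance $258.30
Quarter 2: opening $258.30; payment $36.90; balance $221.40

$221.40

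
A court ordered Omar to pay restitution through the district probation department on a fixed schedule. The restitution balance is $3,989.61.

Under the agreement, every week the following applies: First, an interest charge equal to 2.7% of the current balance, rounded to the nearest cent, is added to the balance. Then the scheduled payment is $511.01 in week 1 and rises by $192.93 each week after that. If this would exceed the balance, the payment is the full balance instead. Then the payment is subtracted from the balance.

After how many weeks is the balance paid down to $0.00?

Week 1: opening $3,989.61; interest $107.72 → $4,097.33; payment $511.01; balance $3,586.32
Week 2: opening $3,586.32; interest $96.83 → $3,683.15; payment $703.94; balance $2,979.21
Week 3: opening $2,979.21; interest $80.44 → $3,059.65; payment $896.87; balance $2,162.78
Week 4: opening $2,162.78; interest $58.40 → $2,221.18; payment $1,089.80; balance $1,131.38
Week 5: opening $1,131.38; interest $30.55 → $1,161.93; payment $1,161.93; balance $0.00
Balance reaches $0.00 in week 5.

5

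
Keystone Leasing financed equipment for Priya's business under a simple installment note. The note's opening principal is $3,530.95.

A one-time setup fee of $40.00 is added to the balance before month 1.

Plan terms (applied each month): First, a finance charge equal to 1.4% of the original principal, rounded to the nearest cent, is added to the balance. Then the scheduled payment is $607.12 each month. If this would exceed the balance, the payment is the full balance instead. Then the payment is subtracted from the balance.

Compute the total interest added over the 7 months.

$346.01

Month 1: opening $3,570.95; interest $49.43 → $3,620.38; payment $607.12; balance $3,013.26
Month 2: opening $3,013.26; interest $49.43 → $3,062.69; payment $607.12; balance $2,455.57
Month 3: opening $2,455.57; interest $49.43 → $2,505.00; payment $607.12; balance $1,897.88
Month 4: opening $1,897.88; interest $49.43 → $1,947.31; payment $607.12; balance $1,340.19
Month 5: opening $1,340.19; interest $49.43 → $1,389.62; payment $607.12; balance $782.50
Month 6: opening $782.50; interest $49.43 → $831.93; payment $607.12; balance $224.81
Month 7: opening $224.81; interest $49.43 → $274.24; payment $274.24; balance $0.00
Total interest: $49.43 + $49.43 + $49.43 + $49.43 + $49.43 + $49.43 + $49.43 = $346.01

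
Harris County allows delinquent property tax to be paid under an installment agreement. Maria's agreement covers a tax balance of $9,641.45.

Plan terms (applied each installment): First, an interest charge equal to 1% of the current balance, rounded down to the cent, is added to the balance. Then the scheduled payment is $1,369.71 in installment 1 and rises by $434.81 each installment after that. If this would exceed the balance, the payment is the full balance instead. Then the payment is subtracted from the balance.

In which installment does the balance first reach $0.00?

5

Installment 1: $9,641.45 +$96.41 interest = $9,737.86; pay $1,369.71 → $8,368.15
Installment 2: $8,368.15 +$83.68 interest = $8,451.83; pay $1,804.52 → $6,647.31
Installment 3: $6,647.31 +$66.47 interest = $6,713.78; pay $2,239.33 → $4,474.45
Installment 4: $4,474.45 +$44.74 interest = $4,519.19; pay $2,674.14 → $1,845.05
Installment 5: $1,845.05 +$18.45 interest = $1,863.50; pay $1,863.50 → $0.00
Balance reaches $0.00 in installment 5.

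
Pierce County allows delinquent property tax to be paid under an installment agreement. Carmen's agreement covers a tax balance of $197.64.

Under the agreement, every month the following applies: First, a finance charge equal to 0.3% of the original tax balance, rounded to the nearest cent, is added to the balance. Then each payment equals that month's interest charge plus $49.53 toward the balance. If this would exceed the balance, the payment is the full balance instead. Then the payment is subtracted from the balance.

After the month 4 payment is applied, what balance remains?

Month 1: opening $197.64; interest $0.59 → $198.23; payment $50.12; balance $148.11
Month 2: opening $148.11; interest $0.59 → $148.70; payment $50.12; balance $98.58
Month 3: opening $98.58; interest $0.59 → $99.17; payment $50.12; balance $49.05
Month 4: opening $49.05; interest $0.59 → $49.64; payment $49.64; balance $0.00

$0.00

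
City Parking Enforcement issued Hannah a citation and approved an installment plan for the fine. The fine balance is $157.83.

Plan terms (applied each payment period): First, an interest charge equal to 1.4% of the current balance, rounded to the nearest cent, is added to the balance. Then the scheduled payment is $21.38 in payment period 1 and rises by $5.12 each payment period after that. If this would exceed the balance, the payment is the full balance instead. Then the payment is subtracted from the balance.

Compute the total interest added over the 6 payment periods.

$7.71

Payment period 1: $157.83 +$2.21 interest = $160.04; pay $21.38 → $138.66
Payment period 2: $138.66 +$1.94 interest = $140.60; pay $26.50 → $114.10
Payment period 3: $114.10 +$1.60 interest = $115.70; pay $31.62 → $84.08
Payment period 4: $84.08 +$1.18 interest = $85.26; pay $36.74 → $48.52
Payment period 5: $48.52 +$0.68 interest = $49.20; pay $41.86 → $7.34
Payment period 6: $7.34 +$0.10 interest = $7.44; pay $7.44 → $0.00
Total interest: $2.21 + $1.94 + $1.60 + $1.18 + $0.68 + $0.10 = $7.71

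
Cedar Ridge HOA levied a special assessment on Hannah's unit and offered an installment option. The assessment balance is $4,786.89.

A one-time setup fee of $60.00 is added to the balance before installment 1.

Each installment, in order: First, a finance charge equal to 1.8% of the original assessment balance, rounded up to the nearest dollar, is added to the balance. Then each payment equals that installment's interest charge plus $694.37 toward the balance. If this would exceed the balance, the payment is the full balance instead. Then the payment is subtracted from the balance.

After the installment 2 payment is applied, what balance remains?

Installment 1: opening $4,846.89; interest $87.00 → $4,933.89; payment $781.37; balance $4,152.52
Installment 2: opening $4,152.52; interest $87.00 → $4,239.52; payment $781.37; balance $3,458.15

$3,458.15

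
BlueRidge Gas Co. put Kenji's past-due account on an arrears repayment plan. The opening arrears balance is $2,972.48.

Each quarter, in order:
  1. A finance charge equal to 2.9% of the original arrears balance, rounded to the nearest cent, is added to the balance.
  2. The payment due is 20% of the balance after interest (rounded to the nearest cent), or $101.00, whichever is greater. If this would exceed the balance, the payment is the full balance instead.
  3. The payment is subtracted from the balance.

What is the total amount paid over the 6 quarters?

# | Opening | Interest | Payment | End bal
1 | $2,972.48 | $86.20 | $611.74 | $2,446.94
2 | $2,446.94 | $86.20 | $506.63 | $2,026.51
3 | $2,026.51 | $86.20 | $422.54 | $1,690.17
4 | $1,690.17 | $86.20 | $355.27 | $1,421.10
5 | $1,421.10 | $86.20 | $301.46 | $1,205.84
6 | $1,205.84 | $86.20 | $258.41 | $1,033.63
Total paid: $2,456.05

$2,456.05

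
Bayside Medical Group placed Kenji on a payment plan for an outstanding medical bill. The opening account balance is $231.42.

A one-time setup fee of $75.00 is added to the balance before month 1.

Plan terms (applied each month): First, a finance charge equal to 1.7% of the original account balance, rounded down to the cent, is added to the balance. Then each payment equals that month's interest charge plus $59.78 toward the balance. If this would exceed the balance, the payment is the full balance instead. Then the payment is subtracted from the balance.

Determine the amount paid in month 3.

Month 1: $306.42 +$3.93 interest = $310.35; pay $63.71 → $246.64
Month 2: $246.64 +$3.93 interest = $250.57; pay $63.71 → $186.86
Month 3: $186.86 +$3.93 interest = $190.79; pay $63.71 → $127.08

$63.71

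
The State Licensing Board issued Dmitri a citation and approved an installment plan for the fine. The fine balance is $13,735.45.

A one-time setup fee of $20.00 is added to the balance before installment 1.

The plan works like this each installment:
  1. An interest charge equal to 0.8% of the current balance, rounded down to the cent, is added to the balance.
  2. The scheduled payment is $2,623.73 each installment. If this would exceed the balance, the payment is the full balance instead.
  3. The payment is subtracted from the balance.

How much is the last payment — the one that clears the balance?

# | Opening | Interest | Payment | End bal
1 | $13,755.45 | $110.04 | $2,623.73 | $11,241.76
2 | $11,241.76 | $89.93 | $2,623.73 | $8,707.96
3 | $8,707.96 | $69.66 | $2,623.73 | $6,153.89
4 | $6,153.89 | $49.23 | $2,623.73 | $3,579.39
5 | $3,579.39 | $28.63 | $2,623.73 | $984.29
6 | $984.29 | $7.87 | $992.16 | $0.00

$992.16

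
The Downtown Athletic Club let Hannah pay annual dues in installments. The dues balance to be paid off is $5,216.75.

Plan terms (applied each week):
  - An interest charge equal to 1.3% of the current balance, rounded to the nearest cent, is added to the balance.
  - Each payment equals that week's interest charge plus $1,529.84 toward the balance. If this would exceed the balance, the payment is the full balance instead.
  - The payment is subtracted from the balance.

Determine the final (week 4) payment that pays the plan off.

# | Opening | Interest | Payment | End bal
1 | $5,216.75 | $67.82 | $1,597.66 | $3,686.91
2 | $3,686.91 | $47.93 | $1,577.77 | $2,157.07
3 | $2,157.07 | $28.04 | $1,557.88 | $627.23
4 | $627.23 | $8.15 | $635.38 | $0.00

$635.38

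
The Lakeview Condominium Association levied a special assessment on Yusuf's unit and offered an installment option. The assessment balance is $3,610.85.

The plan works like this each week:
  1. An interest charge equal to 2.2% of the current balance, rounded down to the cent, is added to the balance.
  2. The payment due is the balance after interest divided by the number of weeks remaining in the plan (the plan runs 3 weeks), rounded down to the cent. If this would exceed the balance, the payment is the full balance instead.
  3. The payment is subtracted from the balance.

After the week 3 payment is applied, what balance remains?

$0.00

Week 1: $3,610.85 +$79.43 interest = $3,690.28; pay $1,230.09 → $2,460.19
Week 2: $2,460.19 +$54.12 interest = $2,514.31; pay $1,257.15 → $1,257.16
Week 3: $1,257.16 +$27.65 interest = $1,284.81; pay $1,284.81 → $0.00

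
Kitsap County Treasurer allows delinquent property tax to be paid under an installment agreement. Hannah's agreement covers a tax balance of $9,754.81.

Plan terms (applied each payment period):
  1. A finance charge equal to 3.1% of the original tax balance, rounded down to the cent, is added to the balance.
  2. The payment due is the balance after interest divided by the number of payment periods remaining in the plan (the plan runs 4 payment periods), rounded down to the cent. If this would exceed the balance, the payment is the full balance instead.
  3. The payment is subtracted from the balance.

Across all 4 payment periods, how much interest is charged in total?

$1,209.56

Payment period 1: opening $9,754.81; interest $302.39 → $10,057.20; payment $2,514.30; balance $7,542.90
Payment period 2: opening $7,542.90; interest $302.39 → $7,845.29; payment $2,615.09; balance $5,230.20
Payment period 3: opening $5,230.20; interest $302.39 → $5,532.59; payment $2,766.29; balance $2,766.30
Payment period 4: opening $2,766.30; interest $302.39 → $3,068.69; payment $3,068.69; balance $0.00
Total interest: $302.39 + $302.39 + $302.39 + $302.39 = $1,209.56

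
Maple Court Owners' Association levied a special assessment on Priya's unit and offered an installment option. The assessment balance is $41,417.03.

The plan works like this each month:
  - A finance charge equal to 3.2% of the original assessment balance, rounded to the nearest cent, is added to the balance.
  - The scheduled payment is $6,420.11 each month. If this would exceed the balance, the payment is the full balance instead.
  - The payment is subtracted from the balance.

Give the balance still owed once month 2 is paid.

$31,227.49

Month 1: $41,417.03 +$1,325.34 interest = $42,742.37; pay $6,420.11 → $36,322.26
Month 2: $36,322.26 +$1,325.34 interest = $37,647.60; pay $6,420.11 → $31,227.49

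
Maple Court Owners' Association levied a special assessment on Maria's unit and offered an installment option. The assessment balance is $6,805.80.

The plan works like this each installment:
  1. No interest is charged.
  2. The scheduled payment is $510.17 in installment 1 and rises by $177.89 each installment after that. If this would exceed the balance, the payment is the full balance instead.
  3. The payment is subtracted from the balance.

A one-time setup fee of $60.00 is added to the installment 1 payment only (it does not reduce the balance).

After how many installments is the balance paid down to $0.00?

Installment 1: $6,805.80 − $510.17 (+ $60.00 fee) → $6,295.63
Installment 2: $6,295.63 − $688.06 → $5,607.57
Installment 3: $5,607.57 − $865.95 → $4,741.62
Installment 4: $4,741.62 − $1,043.84 → $3,697.78
Installment 5: $3,697.78 − $1,221.73 → $2,476.05
Installment 6: $2,476.05 − $1,399.62 → $1,076.43
Installment 7: $1,076.43 − $1,076.43 → $0.00
Balance reaches $0.00 in installment 7.

7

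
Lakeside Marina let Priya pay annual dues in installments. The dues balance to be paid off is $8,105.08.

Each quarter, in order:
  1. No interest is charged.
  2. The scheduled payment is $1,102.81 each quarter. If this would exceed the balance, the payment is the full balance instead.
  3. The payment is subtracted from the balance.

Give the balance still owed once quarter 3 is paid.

$4,796.65

Quarter 1: $8,105.08 − $1,102.81 → $7,002.27
Quarter 2: $7,002.27 − $1,102.81 → $5,899.46
Quarter 3: $5,899.46 − $1,102.81 → $4,796.65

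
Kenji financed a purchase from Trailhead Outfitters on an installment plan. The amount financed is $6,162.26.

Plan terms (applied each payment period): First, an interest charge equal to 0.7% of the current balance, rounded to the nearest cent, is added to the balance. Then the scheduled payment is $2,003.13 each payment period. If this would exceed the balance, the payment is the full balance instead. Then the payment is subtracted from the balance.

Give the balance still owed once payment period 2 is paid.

Payment period 1: $6,162.26 +$43.14 interest = $6,205.40; pay $2,003.13 → $4,202.27
Payment period 2: $4,202.27 +$29.42 interest = $4,231.69; pay $2,003.13 → $2,228.56

$2,228.56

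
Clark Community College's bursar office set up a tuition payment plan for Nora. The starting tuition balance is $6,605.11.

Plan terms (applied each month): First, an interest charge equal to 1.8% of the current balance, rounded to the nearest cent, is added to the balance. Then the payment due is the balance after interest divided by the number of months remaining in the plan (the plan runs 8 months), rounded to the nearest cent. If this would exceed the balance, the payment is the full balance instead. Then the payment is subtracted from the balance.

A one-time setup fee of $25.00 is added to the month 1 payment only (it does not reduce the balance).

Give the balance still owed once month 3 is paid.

$4,355.15

# | Opening | Interest | Payment | Fee | End bal
1 | $6,605.11 | $118.89 | $840.50 | $25.00 | $5,883.50
2 | $5,883.50 | $105.90 | $855.63 | — | $5,133.77
3 | $5,133.77 | $92.41 | $871.03 | — | $4,355.15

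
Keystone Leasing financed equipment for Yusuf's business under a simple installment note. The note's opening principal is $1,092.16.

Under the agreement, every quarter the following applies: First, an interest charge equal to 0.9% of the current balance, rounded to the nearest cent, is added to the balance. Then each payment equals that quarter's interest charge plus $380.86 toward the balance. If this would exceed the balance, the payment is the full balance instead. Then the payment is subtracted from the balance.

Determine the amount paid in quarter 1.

# | Opening | Interest | Payment | End bal
1 | $1,092.16 | $9.83 | $390.69 | $711.30

$390.69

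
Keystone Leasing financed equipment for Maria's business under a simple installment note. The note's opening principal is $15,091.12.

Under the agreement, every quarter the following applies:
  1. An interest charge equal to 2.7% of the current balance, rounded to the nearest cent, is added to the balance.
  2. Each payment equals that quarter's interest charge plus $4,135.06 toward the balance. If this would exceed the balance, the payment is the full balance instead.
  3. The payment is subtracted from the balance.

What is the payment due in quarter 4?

$2,758.46

Quarter 1: opening $15,091.12; interest $407.46 → $15,498.58; payment $4,542.52; balance $10,956.06
Quarter 2: opening $10,956.06; interest $295.81 → $11,251.87; payment $4,430.87; balance $6,821.00
Quarter 3: opening $6,821.00; interest $184.17 → $7,005.17; payment $4,319.23; balance $2,685.94
Quarter 4: opening $2,685.94; interest $72.52 → $2,758.46; payment $2,758.46; balance $0.00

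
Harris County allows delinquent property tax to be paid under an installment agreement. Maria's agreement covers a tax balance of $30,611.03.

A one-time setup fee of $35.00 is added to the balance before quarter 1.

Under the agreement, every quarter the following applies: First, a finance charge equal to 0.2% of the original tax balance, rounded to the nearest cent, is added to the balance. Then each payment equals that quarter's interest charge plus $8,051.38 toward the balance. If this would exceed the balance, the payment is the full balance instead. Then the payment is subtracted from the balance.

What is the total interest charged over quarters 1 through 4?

# | Opening | Interest | Payment | End bal
1 | $30,646.03 | $61.22 | $8,112.60 | $22,594.65
2 | $22,594.65 | $61.22 | $8,112.60 | $14,543.27
3 | $14,543.27 | $61.22 | $8,112.60 | $6,491.89
4 | $6,491.89 | $61.22 | $6,553.11 | $0.00
Total interest: $61.22 + $61.22 + $61.22 + $61.22 = $244.88

$244.88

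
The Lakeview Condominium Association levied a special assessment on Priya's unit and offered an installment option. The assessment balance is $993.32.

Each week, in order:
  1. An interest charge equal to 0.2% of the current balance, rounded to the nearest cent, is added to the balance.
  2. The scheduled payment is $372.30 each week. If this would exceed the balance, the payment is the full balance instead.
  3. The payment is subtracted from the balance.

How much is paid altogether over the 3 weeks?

Week 1: opening $993.32; interest $1.99 → $995.31; payment $372.30; balance $623.01
Week 2: opening $623.01; interest $1.25 → $624.26; payment $372.30; balance $251.96
Week 3: opening $251.96; interest $0.50 → $252.46; payment $252.46; balance $0.00
Total paid: $997.06

$997.06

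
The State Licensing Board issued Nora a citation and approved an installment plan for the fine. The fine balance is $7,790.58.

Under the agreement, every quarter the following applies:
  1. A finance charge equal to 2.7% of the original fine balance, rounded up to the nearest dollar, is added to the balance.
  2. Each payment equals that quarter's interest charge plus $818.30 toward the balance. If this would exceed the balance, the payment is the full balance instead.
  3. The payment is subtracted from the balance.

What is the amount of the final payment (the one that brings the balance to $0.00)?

$636.88

Quarter 1: opening $7,790.58; interest $211.00 → $8,001.58; payment $1,029.30; balance $6,972.28
Quarter 2: opening $6,972.28; interest $211.00 → $7,183.28; payment $1,029.30; balance $6,153.98
Quarter 3: opening $6,153.98; interest $211.00 → $6,364.98; payment $1,029.30; balance $5,335.68
Quarter 4: opening $5,335.68; interest $211.00 → $5,546.68; payment $1,029.30; balance $4,517.38
Quarter 5: opening $4,517.38; interest $211.00 → $4,728.38; payment $1,029.30; balance $3,699.08
Quarter 6: opening $3,699.08; interest $211.00 → $3,910.08; payment $1,029.30; balance $2,880.78
Quarter 7: opening $2,880.78; interest $211.00 → $3,091.78; payment $1,029.30; balance $2,062.48
Quarter 8: opening $2,062.48; interest $211.00 → $2,273.48; payment $1,029.30; balance $1,244.18
Quarter 9: opening $1,244.18; interest $211.00 → $1,455.18; payment $1,029.30; balance $425.88
Quarter 10: opening $425.88; interest $211.00 → $636.88; payment $636.88; balance $0.00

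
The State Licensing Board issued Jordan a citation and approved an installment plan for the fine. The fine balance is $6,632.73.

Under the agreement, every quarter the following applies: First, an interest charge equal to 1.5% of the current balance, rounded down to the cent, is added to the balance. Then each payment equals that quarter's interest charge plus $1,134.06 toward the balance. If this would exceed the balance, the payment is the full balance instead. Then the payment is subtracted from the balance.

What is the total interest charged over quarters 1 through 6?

$341.75

Quarter 1: opening $6,632.73; interest $99.49 → $6,732.22; payment $1,233.55; balance $5,498.67
Quarter 2: opening $5,498.67; interest $82.48 → $5,581.15; payment $1,216.54; balance $4,364.61
Quarter 3: opening $4,364.61; interest $65.46 → $4,430.07; payment $1,199.52; balance $3,230.55
Quarter 4: opening $3,230.55; interest $48.45 → $3,279.00; payment $1,182.51; balance $2,096.49
Quarter 5: opening $2,096.49; interest $31.44 → $2,127.93; payment $1,165.50; balance $962.43
Quarter 6: opening $962.43; interest $14.43 → $976.86; payment $976.86; balance $0.00
Total interest: $99.49 + $82.48 + $65.46 + $48.45 + $31.44 + $14.43 = $341.75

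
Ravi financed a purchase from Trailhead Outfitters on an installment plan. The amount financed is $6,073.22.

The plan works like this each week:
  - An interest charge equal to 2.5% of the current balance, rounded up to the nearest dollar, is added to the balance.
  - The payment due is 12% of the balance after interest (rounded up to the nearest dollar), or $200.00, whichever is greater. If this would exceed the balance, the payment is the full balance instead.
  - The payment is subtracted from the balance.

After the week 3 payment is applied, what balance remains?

Week 1: opening $6,073.22; interest $152.00 → $6,225.22; payment $748.00; balance $5,477.22
Week 2: opening $5,477.22; interest $137.00 → $5,614.22; payment $674.00; balance $4,940.22
Week 3: opening $4,940.22; interest $124.00 → $5,064.22; payment $608.00; balance $4,456.22

$4,456.22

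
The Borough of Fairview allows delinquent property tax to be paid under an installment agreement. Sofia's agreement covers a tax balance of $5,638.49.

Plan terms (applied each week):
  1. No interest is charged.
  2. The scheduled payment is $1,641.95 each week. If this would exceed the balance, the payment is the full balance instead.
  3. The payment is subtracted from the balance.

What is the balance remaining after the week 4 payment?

$0.00

Week 1: $5,638.49 − $1,641.95 → $3,996.54
Week 2: $3,996.54 − $1,641.95 → $2,354.59
Week 3: $2,354.59 − $1,641.95 → $712.64
Week 4: $712.64 − $712.64 → $0.00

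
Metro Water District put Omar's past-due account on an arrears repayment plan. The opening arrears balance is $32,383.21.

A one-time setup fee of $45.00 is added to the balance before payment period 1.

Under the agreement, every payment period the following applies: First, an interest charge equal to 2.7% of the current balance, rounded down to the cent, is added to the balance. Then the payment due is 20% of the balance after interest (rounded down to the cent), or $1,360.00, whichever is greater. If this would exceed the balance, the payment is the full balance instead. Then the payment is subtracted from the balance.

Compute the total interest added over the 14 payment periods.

# | Opening | Interest | Payment | End bal
1 | $32,428.21 | $875.56 | $6,660.75 | $26,643.02
2 | $26,643.02 | $719.36 | $5,472.47 | $21,889.91
3 | $21,889.91 | $591.02 | $4,496.18 | $17,984.75
4 | $17,984.75 | $485.58 | $3,694.06 | $14,776.27
5 | $14,776.27 | $398.95 | $3,035.04 | $12,140.18
6 | $12,140.18 | $327.78 | $2,493.59 | $9,974.37
7 | $9,974.37 | $269.30 | $2,048.73 | $8,194.94
8 | $8,194.94 | $221.26 | $1,683.24 | $6,732.96
9 | $6,732.96 | $181.78 | $1,382.94 | $5,531.80
10 | $5,531.80 | $149.35 | $1,360.00 | $4,321.15
11 | $4,321.15 | $116.67 | $1,360.00 | $3,077.82
12 | $3,077.82 | $83.10 | $1,360.00 | $1,800.92
13 | $1,800.92 | $48.62 | $1,360.00 | $489.54
14 | $489.54 | $13.21 | $502.75 | $0.00
Total interest: $875.56 + $719.36 + $591.02 + $485.58 + $398.95 + $327.78 + $269.30 + $221.26 + $181.78 + $149.35 + $116.67 + $83.10 + $48.62 + $13.21 = $4,481.54

$4,481.54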